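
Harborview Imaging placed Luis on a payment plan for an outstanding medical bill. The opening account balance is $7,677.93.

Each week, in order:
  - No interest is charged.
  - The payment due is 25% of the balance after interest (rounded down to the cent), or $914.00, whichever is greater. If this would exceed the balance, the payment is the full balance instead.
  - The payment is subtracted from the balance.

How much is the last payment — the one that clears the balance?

Week 1: $7,677.93 − $1,919.48 → $5,758.45
Week 2: $5,758.45 − $1,439.61 → $4,318.84
Week 3: $4,318.84 − $1,079.71 → $3,239.13
Week 4: $3,239.13 − $914.00 → $2,325.13
Week 5: $2,325.13 − $914.00 → $1,411.13
Week 6: $1,411.13 − $914.00 → $497.13
Week 7: $497.13 − $497.13 → $0.00

$497.13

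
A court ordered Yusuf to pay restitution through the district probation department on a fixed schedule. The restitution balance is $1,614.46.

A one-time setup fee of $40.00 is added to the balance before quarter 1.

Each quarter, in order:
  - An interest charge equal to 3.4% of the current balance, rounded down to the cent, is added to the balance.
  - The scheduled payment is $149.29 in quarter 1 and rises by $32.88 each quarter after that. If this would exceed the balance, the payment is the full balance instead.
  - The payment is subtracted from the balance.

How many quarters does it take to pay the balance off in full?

Quarter 1: opening $1,654.46; interest $56.25 → $1,710.71; payment $149.29; balance $1,561.42
Quarter 2: opening $1,561.42; interest $53.08 → $1,614.50; payment $182.17; balance $1,432.33
Quarter 3: opening $1,432.33; interest $48.69 → $1,481.02; payment $215.05; balance $1,265.97
Quarter 4: opening $1,265.97; interest $43.04 → $1,309.01; payment $247.93; balance $1,061.08
Quarter 5: opening $1,061.08; interest $36.07 → $1,097.15; payment $280.81; balance $816.34
Quarter 6: opening $816.34; interest $27.75 → $844.09; payment $313.69; balance $530.40
Quarter 7: opening $530.40; interest $18.03 → $548.43; payment $346.57; balance $201.86
Quarter 8: opening $201.86; interest $6.86 → $208.72; payment $208.72; balance $0.00
Balance reaches $0.00 in quarter 8.

8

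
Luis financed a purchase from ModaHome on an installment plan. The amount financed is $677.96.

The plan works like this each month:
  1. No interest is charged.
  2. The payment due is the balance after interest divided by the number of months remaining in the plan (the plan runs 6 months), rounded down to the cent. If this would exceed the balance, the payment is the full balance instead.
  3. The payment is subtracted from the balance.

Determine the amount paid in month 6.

# | Opening | Payment | End bal
1 | $677.96 | $112.99 | $564.97
2 | $564.97 | $112.99 | $451.98
3 | $451.98 | $112.99 | $338.99
4 | $338.99 | $112.99 | $226.00
5 | $226.00 | $113.00 | $113.00
6 | $113.00 | $113.00 | $0.00

$113.00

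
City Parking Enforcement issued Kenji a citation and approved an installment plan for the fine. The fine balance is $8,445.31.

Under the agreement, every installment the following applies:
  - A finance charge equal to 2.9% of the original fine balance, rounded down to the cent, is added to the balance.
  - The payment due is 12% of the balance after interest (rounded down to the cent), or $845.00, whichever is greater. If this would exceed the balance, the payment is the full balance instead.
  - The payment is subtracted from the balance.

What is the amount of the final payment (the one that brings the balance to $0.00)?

$571.35

Installment 1: opening $8,445.31; interest $244.91 → $8,690.22; payment $1,042.82; balance $7,647.40
Installment 2: opening $7,647.40; interest $244.91 → $7,892.31; payment $947.07; balance $6,945.24
Installment 3: opening $6,945.24; interest $244.91 → $7,190.15; payment $862.81; balance $6,327.34
Installment 4: opening $6,327.34; interest $244.91 → $6,572.25; payment $845.00; balance $5,727.25
Installment 5: opening $5,727.25; interest $244.91 → $5,972.16; payment $845.00; balance $5,127.16
Installment 6: opening $5,127.16; interest $244.91 → $5,372.07; payment $845.00; balance $4,527.07
Installment 7: opening $4,527.07; interest $244.91 → $4,771.98; payment $845.00; balance $3,926.98
Installment 8: opening $3,926.98; interest $244.91 → $4,171.89; payment $845.00; balance $3,326.89
Installment 9: opening $3,326.89; interest $244.91 → $3,571.80; payment $845.00; balance $2,726.80
Installment 10: opening $2,726.80; interest $244.91 → $2,971.71; payment $845.00; balance $2,126.71
Installment 11: opening $2,126.71; interest $244.91 → $2,371.62; payment $845.00; balance $1,526.62
Installment 12: opening $1,526.62; interest $244.91 → $1,771.53; payment $845.00; balance $926.53
Installment 13: opening $926.53; interest $244.91 → $1,171.44; payment $845.00; balance $326.44
Installment 14: opening $326.44; interest $244.91 → $571.35; payment $571.35; balance $0.00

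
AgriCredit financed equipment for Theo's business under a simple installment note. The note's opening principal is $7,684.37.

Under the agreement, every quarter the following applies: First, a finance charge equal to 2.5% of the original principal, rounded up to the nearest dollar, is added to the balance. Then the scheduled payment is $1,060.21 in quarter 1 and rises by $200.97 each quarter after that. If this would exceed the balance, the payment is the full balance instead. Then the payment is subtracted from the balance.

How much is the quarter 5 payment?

# | Opening | Interest | Payment | End bal
1 | $7,684.37 | $193.00 | $1,060.21 | $6,817.16
2 | $6,817.16 | $193.00 | $1,261.18 | $5,748.98
3 | $5,748.98 | $193.00 | $1,462.15 | $4,479.83
4 | $4,479.83 | $193.00 | $1,663.12 | $3,009.71
5 | $3,009.71 | $193.00 | $1,864.09 | $1,338.62

$1,864.09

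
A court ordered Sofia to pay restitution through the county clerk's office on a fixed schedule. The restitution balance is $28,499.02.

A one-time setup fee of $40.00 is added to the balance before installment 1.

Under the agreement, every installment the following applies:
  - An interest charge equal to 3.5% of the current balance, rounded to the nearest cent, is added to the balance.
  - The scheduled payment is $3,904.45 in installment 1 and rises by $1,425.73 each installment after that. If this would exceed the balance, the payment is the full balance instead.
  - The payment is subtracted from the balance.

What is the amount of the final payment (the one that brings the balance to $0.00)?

Installment 1: opening $28,539.02; interest $998.87 → $29,537.89; payment $3,904.45; balance $25,633.44
Installment 2: opening $25,633.44; interest $897.17 → $26,530.61; payment $5,330.18; balance $21,200.43
Installment 3: opening $21,200.43; interest $742.02 → $21,942.45; payment $6,755.91; balance $15,186.54
Installment 4: opening $15,186.54; interest $531.53 → $15,718.07; payment $8,181.64; balance $7,536.43
Installment 5: opening $7,536.43; interest $263.78 → $7,800.21; payment $7,800.21; balance $0.00

$7,800.21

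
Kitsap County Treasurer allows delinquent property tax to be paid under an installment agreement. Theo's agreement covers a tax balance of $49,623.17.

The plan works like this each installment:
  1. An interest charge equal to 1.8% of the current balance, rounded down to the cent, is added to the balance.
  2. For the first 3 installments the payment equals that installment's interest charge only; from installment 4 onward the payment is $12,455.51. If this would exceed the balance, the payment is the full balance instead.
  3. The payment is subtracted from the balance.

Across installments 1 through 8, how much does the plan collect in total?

Installment 1: opening $49,623.17; interest $893.21 → $50,516.38; payment $893.21; balance $49,623.17
Installment 2: opening $49,623.17; interest $893.21 → $50,516.38; payment $893.21; balance $49,623.17
Installment 3: opening $49,623.17; interest $893.21 → $50,516.38; payment $893.21; balance $49,623.17
Installment 4: opening $49,623.17; interest $893.21 → $50,516.38; payment $12,455.51; balance $38,060.87
Installment 5: opening $38,060.87; interest $685.09 → $38,745.96; payment $12,455.51; balance $26,290.45
Installment 6: opening $26,290.45; interest $473.22 → $26,763.67; payment $12,455.51; balance $14,308.16
Installment 7: opening $14,308.16; interest $257.54 → $14,565.70; payment $12,455.51; balance $2,110.19
Installment 8: opening $2,110.19; interest $37.98 → $2,148.17; payment $2,148.17; balance $0.00
Total paid: $54,649.84

$54,649.84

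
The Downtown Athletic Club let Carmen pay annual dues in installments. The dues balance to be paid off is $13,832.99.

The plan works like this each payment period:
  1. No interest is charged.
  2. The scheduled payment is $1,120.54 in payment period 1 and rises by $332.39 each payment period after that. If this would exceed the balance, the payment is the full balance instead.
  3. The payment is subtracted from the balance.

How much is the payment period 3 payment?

Payment period 1: opening $13,832.99; payment $1,120.54; balance $12,712.45
Payment period 2: opening $12,712.45; payment $1,452.93; balance $11,259.52
Payment period 3: opening $11,259.52; payment $1,785.32; balance $9,474.20

$1,785.32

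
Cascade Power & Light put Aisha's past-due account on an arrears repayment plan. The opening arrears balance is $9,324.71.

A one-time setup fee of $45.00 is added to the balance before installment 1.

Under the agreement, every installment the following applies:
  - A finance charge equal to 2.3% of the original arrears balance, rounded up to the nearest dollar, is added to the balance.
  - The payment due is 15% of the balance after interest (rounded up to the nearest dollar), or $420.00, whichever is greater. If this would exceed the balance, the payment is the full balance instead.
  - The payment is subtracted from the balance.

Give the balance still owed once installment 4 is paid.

$5,471.71

Installment 1: $9,369.71 +$215.00 interest = $9,584.71; pay $1,438.00 → $8,146.71
Installment 2: $8,146.71 +$215.00 interest = $8,361.71; pay $1,255.00 → $7,106.71
Installment 3: $7,106.71 +$215.00 interest = $7,321.71; pay $1,099.00 → $6,222.71
Installment 4: $6,222.71 +$215.00 interest = $6,437.71; pay $966.00 → $5,471.71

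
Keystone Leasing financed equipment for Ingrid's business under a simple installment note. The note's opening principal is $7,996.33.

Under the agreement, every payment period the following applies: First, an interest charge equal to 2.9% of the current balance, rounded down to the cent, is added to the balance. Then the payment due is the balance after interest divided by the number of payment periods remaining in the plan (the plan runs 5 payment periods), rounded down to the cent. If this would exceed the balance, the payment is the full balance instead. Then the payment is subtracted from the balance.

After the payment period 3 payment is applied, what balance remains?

$3,484.96

Payment period 1: opening $7,996.33; interest $231.89 → $8,228.22; payment $1,645.64; balance $6,582.58
Payment period 2: opening $6,582.58; interest $190.89 → $6,773.47; payment $1,693.36; balance $5,080.11
Payment period 3: opening $5,080.11; interest $147.32 → $5,227.43; payment $1,742.47; balance $3,484.96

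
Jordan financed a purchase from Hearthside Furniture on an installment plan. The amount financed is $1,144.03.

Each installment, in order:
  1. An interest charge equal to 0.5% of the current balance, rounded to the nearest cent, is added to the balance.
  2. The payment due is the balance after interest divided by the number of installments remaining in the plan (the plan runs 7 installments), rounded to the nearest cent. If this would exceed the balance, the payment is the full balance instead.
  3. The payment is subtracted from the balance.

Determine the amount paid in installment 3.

$165.90

Installment 1: opening $1,144.03; interest $5.72 → $1,149.75; payment $164.25; balance $985.50
Installment 2: opening $985.50; interest $4.93 → $990.43; payment $165.07; balance $825.36
Installment 3: opening $825.36; interest $4.13 → $829.49; payment $165.90; balance $663.59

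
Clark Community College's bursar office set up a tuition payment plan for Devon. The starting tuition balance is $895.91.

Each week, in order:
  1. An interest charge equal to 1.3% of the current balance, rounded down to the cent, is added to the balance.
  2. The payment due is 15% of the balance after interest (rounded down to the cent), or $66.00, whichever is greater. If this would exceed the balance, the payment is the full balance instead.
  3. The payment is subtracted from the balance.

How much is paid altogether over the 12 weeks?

Week 1: $895.91 +$11.64 interest = $907.55; pay $136.13 → $771.42
Week 2: $771.42 +$10.02 interest = $781.44; pay $117.21 → $664.23
Week 3: $664.23 +$8.63 interest = $672.86; pay $100.92 → $571.94
Week 4: $571.94 +$7.43 interest = $579.37; pay $86.90 → $492.47
Week 5: $492.47 +$6.40 interest = $498.87; pay $74.83 → $424.04
Week 6: $424.04 +$5.51 interest = $429.55; pay $66.00 → $363.55
Week 7: $363.55 +$4.72 interest = $368.27; pay $66.00 → $302.27
Week 8: $302.27 +$3.92 interest = $306.19; pay $66.00 → $240.19
Week 9: $240.19 +$3.12 interest = $243.31; pay $66.00 → $177.31
Week 10: $177.31 +$2.30 interest = $179.61; pay $66.00 → $113.61
Week 11: $113.61 +$1.47 interest = $115.08; pay $66.00 → $49.08
Week 12: $49.08 +$0.63 interest = $49.71; pay $49.71 → $0.00
Total paid: $961.70

$961.70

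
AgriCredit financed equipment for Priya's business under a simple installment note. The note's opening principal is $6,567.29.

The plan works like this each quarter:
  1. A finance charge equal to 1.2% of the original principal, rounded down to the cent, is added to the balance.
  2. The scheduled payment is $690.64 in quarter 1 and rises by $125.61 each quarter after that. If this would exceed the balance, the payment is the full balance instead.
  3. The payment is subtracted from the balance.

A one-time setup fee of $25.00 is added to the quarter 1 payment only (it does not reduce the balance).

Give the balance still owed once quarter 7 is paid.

$0.00

Quarter 1: $6,567.29 +$78.80 interest = $6,646.09; pay $690.64 (+ $25.00 fee) → $5,955.45
Quarter 2: $5,955.45 +$78.80 interest = $6,034.25; pay $816.25 → $5,218.00
Quarter 3: $5,218.00 +$78.80 interest = $5,296.80; pay $941.86 → $4,354.94
Quarter 4: $4,354.94 +$78.80 interest = $4,433.74; pay $1,067.47 → $3,366.27
Quarter 5: $3,366.27 +$78.80 interest = $3,445.07; pay $1,193.08 → $2,251.99
Quarter 6: $2,251.99 +$78.80 interest = $2,330.79; pay $1,318.69 → $1,012.10
Quarter 7: $1,012.10 +$78.80 interest = $1,090.90; pay $1,090.90 → $0.00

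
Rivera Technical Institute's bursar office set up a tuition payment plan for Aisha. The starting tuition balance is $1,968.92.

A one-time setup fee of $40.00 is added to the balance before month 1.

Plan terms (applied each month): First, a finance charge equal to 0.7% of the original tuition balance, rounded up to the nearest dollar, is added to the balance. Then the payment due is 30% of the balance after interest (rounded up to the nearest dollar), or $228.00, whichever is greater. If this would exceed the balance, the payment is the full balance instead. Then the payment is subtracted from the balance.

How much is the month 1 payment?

Month 1: opening $2,008.92; interest $14.00 → $2,022.92; payment $607.00; balance $1,415.92

$607.00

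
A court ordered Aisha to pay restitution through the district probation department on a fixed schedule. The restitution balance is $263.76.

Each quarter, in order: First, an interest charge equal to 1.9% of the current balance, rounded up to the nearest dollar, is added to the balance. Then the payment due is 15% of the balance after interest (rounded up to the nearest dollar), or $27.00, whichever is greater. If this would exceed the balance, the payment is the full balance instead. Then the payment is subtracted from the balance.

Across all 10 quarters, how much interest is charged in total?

# | Opening | Interest | Payment | End bal
1 | $263.76 | $6.00 | $41.00 | $228.76
2 | $228.76 | $5.00 | $36.00 | $197.76
3 | $197.76 | $4.00 | $31.00 | $170.76
4 | $170.76 | $4.00 | $27.00 | $147.76
5 | $147.76 | $3.00 | $27.00 | $123.76
6 | $123.76 | $3.00 | $27.00 | $99.76
7 | $99.76 | $2.00 | $27.00 | $74.76
8 | $74.76 | $2.00 | $27.00 | $49.76
9 | $49.76 | $1.00 | $27.00 | $23.76
10 | $23.76 | $1.00 | $24.76 | $0.00
Total interest: $6.00 + $5.00 + $4.00 + $4.00 + $3.00 + $3.00 + $2.00 + $2.00 + $1.00 + $1.00 = $31.00

$31.00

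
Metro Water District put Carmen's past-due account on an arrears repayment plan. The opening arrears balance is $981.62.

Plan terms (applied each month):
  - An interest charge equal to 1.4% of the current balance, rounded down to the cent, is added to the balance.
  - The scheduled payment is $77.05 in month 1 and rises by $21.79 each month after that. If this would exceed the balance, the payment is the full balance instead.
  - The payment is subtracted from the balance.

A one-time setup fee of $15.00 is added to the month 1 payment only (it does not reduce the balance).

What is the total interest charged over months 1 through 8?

$67.00

# | Opening | Interest | Payment | Fee | End bal
1 | $981.62 | $13.74 | $77.05 | $15.00 | $918.31
2 | $918.31 | $12.85 | $98.84 | — | $832.32
3 | $832.32 | $11.65 | $120.63 | — | $723.34
4 | $723.34 | $10.12 | $142.42 | — | $591.04
5 | $591.04 | $8.27 | $164.21 | — | $435.10
6 | $435.10 | $6.09 | $186.00 | — | $255.19
7 | $255.19 | $3.57 | $207.79 | — | $50.97
8 | $50.97 | $0.71 | $51.68 | — | $0.00
Total interest: $13.74 + $12.85 + $11.65 + $10.12 + $8.27 + $6.09 + $3.57 + $0.71 = $67.00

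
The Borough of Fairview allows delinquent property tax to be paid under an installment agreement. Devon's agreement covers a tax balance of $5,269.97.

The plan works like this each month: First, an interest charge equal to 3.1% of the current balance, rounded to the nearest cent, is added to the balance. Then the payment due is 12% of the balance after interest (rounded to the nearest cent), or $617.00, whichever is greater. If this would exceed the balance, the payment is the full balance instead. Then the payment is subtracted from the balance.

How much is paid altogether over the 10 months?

Month 1: $5,269.97 +$163.37 interest = $5,433.34; pay $652.00 → $4,781.34
Month 2: $4,781.34 +$148.22 interest = $4,929.56; pay $617.00 → $4,312.56
Month 3: $4,312.56 +$133.69 interest = $4,446.25; pay $617.00 → $3,829.25
Month 4: $3,829.25 +$118.71 interest = $3,947.96; pay $617.00 → $3,330.96
Month 5: $3,330.96 +$103.26 interest = $3,434.22; pay $617.00 → $2,817.22
Month 6: $2,817.22 +$87.33 interest = $2,904.55; pay $617.00 → $2,287.55
Month 7: $2,287.55 +$70.91 interest = $2,358.46; pay $617.00 → $1,741.46
Month 8: $1,741.46 +$53.99 interest = $1,795.45; pay $617.00 → $1,178.45
Month 9: $1,178.45 +$36.53 interest = $1,214.98; pay $617.00 → $597.98
Month 10: $597.98 +$18.54 interest = $616.52; pay $616.52 → $0.00
Total paid: $6,204.52

$6,204.52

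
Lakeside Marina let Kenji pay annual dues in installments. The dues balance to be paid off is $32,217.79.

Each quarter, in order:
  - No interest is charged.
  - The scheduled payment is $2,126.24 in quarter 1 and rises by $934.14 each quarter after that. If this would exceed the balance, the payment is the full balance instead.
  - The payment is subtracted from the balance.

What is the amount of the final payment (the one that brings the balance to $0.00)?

$5,448.25

Quarter 1: opening $32,217.79; payment $2,126.24; balance $30,091.55
Quarter 2: opening $30,091.55; payment $3,060.38; balance $27,031.17
Quarter 3: opening $27,031.17; payment $3,994.52; balance $23,036.65
Quarter 4: opening $23,036.65; payment $4,928.66; balance $18,107.99
Quarter 5: opening $18,107.99; payment $5,862.80; balance $12,245.19
Quarter 6: opening $12,245.19; payment $6,796.94; balance $5,448.25
Quarter 7: opening $5,448.25; payment $5,448.25; balance $0.00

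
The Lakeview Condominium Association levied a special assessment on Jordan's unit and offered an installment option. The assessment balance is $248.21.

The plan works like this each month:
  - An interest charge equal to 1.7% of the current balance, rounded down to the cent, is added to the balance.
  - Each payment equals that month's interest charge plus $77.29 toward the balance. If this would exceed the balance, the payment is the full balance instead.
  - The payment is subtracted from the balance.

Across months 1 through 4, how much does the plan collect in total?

Month 1: $248.21 +$4.21 interest = $252.42; pay $81.50 → $170.92
Month 2: $170.92 +$2.90 interest = $173.82; pay $80.19 → $93.63
Month 3: $93.63 +$1.59 interest = $95.22; pay $78.88 → $16.34
Month 4: $16.34 +$0.27 interest = $16.61; pay $16.61 → $0.00
Total paid: $257.18

$257.18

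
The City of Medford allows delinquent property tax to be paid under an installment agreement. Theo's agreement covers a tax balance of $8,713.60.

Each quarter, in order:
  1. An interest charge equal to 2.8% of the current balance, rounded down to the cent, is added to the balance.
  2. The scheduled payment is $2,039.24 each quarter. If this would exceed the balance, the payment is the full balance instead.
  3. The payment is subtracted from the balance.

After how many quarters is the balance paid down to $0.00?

5

Quarter 1: $8,713.60 +$243.98 interest = $8,957.58; pay $2,039.24 → $6,918.34
Quarter 2: $6,918.34 +$193.71 interest = $7,112.05; pay $2,039.24 → $5,072.81
Quarter 3: $5,072.81 +$142.03 interest = $5,214.84; pay $2,039.24 → $3,175.60
Quarter 4: $3,175.60 +$88.91 interest = $3,264.51; pay $2,039.24 → $1,225.27
Quarter 5: $1,225.27 +$34.30 interest = $1,259.57; pay $1,259.57 → $0.00
Balance reaches $0.00 in quarter 5.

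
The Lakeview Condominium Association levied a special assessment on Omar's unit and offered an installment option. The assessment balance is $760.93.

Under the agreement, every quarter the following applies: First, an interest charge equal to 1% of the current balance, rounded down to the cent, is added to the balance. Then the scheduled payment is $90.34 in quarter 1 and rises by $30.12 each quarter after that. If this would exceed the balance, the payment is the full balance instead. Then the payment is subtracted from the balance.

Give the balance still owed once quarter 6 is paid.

Quarter 1: $760.93 +$7.60 interest = $768.53; pay $90.34 → $678.19
Quarter 2: $678.19 +$6.78 interest = $684.97; pay $120.46 → $564.51
Quarter 3: $564.51 +$5.64 interest = $570.15; pay $150.58 → $419.57
Quarter 4: $419.57 +$4.19 interest = $423.76; pay $180.70 → $243.06
Quarter 5: $243.06 +$2.43 interest = $245.49; pay $210.82 → $34.67
Quarter 6: $34.67 +$0.34 interest = $35.01; pay $35.01 → $0.00

$0.00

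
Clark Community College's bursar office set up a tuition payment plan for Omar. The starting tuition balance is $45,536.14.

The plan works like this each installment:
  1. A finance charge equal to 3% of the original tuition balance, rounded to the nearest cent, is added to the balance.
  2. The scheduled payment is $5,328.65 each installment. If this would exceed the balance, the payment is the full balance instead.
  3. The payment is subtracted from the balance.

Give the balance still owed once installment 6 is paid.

$21,760.72

# | Opening | Interest | Payment | End bal
1 | $45,536.14 | $1,366.08 | $5,328.65 | $41,573.57
2 | $41,573.57 | $1,366.08 | $5,328.65 | $37,611.00
3 | $37,611.00 | $1,366.08 | $5,328.65 | $33,648.43
4 | $33,648.43 | $1,366.08 | $5,328.65 | $29,685.86
5 | $29,685.86 | $1,366.08 | $5,328.65 | $25,723.29
6 | $25,723.29 | $1,366.08 | $5,328.65 | $21,760.72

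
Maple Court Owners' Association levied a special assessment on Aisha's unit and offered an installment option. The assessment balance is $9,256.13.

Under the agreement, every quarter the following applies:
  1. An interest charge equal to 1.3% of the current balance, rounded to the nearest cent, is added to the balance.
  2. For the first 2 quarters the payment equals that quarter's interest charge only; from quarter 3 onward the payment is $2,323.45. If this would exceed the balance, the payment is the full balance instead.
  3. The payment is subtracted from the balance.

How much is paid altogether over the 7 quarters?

Quarter 1: $9,256.13 +$120.33 interest = $9,376.46; pay $120.33 → $9,256.13
Quarter 2: $9,256.13 +$120.33 interest = $9,376.46; pay $120.33 → $9,256.13
Quarter 3: $9,256.13 +$120.33 interest = $9,376.46; pay $2,323.45 → $7,053.01
Quarter 4: $7,053.01 +$91.69 interest = $7,144.70; pay $2,323.45 → $4,821.25
Quarter 5: $4,821.25 +$62.68 interest = $4,883.93; pay $2,323.45 → $2,560.48
Quarter 6: $2,560.48 +$33.29 interest = $2,593.77; pay $2,323.45 → $270.32
Quarter 7: $270.32 +$3.51 interest = $273.83; pay $273.83 → $0.00
Total paid: $9,808.29

$9,808.29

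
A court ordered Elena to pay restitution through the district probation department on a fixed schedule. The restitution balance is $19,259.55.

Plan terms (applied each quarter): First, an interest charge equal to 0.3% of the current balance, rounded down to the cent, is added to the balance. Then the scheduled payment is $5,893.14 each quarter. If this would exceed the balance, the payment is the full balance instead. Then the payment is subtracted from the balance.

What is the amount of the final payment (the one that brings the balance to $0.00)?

$1,705.98

Quarter 1: opening $19,259.55; interest $57.77 → $19,317.32; payment $5,893.14; balance $13,424.18
Quarter 2: opening $13,424.18; interest $40.27 → $13,464.45; payment $5,893.14; balance $7,571.31
Quarter 3: opening $7,571.31; interest $22.71 → $7,594.02; payment $5,893.14; balance $1,700.88
Quarter 4: opening $1,700.88; interest $5.10 → $1,705.98; payment $1,705.98; balance $0.00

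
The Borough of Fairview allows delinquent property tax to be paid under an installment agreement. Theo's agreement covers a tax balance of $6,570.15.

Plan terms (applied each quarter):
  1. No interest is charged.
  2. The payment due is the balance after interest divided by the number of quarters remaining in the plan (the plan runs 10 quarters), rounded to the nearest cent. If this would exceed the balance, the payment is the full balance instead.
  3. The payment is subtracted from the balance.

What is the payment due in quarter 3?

$657.02

Quarter 1: $6,570.15 − $657.02 → $5,913.13
Quarter 2: $5,913.13 − $657.01 → $5,256.12
Quarter 3: $5,256.12 − $657.02 → $4,599.10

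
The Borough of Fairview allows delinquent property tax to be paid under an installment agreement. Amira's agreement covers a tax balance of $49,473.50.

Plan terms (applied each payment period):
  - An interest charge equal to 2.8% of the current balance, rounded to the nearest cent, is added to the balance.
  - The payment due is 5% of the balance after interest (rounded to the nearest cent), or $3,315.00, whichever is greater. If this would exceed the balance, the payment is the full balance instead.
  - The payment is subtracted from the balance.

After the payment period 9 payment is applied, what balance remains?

$30,028.08

Payment period 1: opening $49,473.50; interest $1,385.26 → $50,858.76; payment $3,315.00; balance $47,543.76
Payment period 2: opening $47,543.76; interest $1,331.23 → $48,874.99; payment $3,315.00; balance $45,559.99
Payment period 3: opening $45,559.99; interest $1,275.68 → $46,835.67; payment $3,315.00; balance $43,520.67
Payment period 4: opening $43,520.67; interest $1,218.58 → $44,739.25; payment $3,315.00; balance $41,424.25
Payment period 5: opening $41,424.25; interest $1,159.88 → $42,584.13; payment $3,315.00; balance $39,269.13
Payment period 6: opening $39,269.13; interest $1,099.54 → $40,368.67; payment $3,315.00; balance $37,053.67
Payment period 7: opening $37,053.67; interest $1,037.50 → $38,091.17; payment $3,315.00; balance $34,776.17
Payment period 8: opening $34,776.17; interest $973.73 → $35,749.90; payment $3,315.00; balance $32,434.90
Payment period 9: opening $32,434.90; interest $908.18 → $33,343.08; payment $3,315.00; balance $30,028.08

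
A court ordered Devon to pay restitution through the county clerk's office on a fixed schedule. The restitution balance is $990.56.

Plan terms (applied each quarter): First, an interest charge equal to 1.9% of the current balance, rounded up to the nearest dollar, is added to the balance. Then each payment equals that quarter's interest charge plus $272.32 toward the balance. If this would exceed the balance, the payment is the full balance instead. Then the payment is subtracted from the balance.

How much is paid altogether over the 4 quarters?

$1,036.56

# | Opening | Interest | Payment | End bal
1 | $990.56 | $19.00 | $291.32 | $718.24
2 | $718.24 | $14.00 | $286.32 | $445.92
3 | $445.92 | $9.00 | $281.32 | $173.60
4 | $173.60 | $4.00 | $177.60 | $0.00
Total paid: $1,036.56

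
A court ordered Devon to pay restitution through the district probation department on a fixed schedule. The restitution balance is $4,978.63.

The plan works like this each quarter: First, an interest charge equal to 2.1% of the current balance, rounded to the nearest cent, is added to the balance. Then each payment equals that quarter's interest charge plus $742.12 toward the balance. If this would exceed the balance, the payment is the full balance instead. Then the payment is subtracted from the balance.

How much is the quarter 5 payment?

Quarter 1: opening $4,978.63; interest $104.55 → $5,083.18; payment $846.67; balance $4,236.51
Quarter 2: opening $4,236.51; interest $88.97 → $4,325.48; payment $831.09; balance $3,494.39
Quarter 3: opening $3,494.39; interest $73.38 → $3,567.77; payment $815.50; balance $2,752.27
Quarter 4: opening $2,752.27; interest $57.80 → $2,810.07; payment $799.92; balance $2,010.15
Quarter 5: opening $2,010.15; interest $42.21 → $2,052.36; payment $784.33; balance $1,268.03

$784.33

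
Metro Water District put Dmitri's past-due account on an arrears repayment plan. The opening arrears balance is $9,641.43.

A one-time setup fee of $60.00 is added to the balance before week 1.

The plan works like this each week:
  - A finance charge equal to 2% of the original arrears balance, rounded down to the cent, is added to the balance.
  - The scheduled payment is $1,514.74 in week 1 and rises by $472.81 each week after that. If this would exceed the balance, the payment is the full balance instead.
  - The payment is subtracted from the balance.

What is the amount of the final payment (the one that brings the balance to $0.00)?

Week 1: $9,701.43 +$192.82 interest = $9,894.25; pay $1,514.74 → $8,379.51
Week 2: $8,379.51 +$192.82 interest = $8,572.33; pay $1,987.55 → $6,584.78
Week 3: $6,584.78 +$192.82 interest = $6,777.60; pay $2,460.36 → $4,317.24
Week 4: $4,317.24 +$192.82 interest = $4,510.06; pay $2,933.17 → $1,576.89
Week 5: $1,576.89 +$192.82 interest = $1,769.71; pay $1,769.71 → $0.00

$1,769.71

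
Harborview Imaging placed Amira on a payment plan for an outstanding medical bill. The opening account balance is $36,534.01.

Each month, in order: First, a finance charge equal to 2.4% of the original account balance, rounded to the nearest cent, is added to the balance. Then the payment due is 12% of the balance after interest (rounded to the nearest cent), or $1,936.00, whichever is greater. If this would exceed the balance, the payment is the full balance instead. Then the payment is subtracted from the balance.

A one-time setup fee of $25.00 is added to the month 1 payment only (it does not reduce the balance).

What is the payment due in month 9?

Month 1: opening $36,534.01; interest $876.82 → $37,410.83; payment $4,489.30 (+ $25.00 fee); balance $32,921.53
Month 2: opening $32,921.53; interest $876.82 → $33,798.35; payment $4,055.80; balance $29,742.55
Month 3: opening $29,742.55; interest $876.82 → $30,619.37; payment $3,674.32; balance $26,945.05
Month 4: opening $26,945.05; interest $876.82 → $27,821.87; payment $3,338.62; balance $24,483.25
Month 5: opening $24,483.25; interest $876.82 → $25,360.07; payment $3,043.21; balance $22,316.86
Month 6: opening $22,316.86; interest $876.82 → $23,193.68; payment $2,783.24; balance $20,410.44
Month 7: opening $20,410.44; interest $876.82 → $21,287.26; payment $2,554.47; balance $18,732.79
Month 8: opening $18,732.79; interest $876.82 → $19,609.61; payment $2,353.15; balance $17,256.46
Month 9: opening $17,256.46; interest $876.82 → $18,133.28; payment $2,175.99; balance $15,957.29

$2,175.99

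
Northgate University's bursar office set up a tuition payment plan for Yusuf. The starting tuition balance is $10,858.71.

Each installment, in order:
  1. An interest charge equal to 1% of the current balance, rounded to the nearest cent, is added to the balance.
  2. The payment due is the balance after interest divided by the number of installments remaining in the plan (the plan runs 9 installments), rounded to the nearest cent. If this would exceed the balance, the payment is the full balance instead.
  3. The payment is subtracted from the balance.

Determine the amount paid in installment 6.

# | Opening | Interest | Payment | End bal
1 | $10,858.71 | $108.59 | $1,218.59 | $9,748.71
2 | $9,748.71 | $97.49 | $1,230.78 | $8,615.42
3 | $8,615.42 | $86.15 | $1,243.08 | $7,458.49
4 | $7,458.49 | $74.58 | $1,255.51 | $6,277.56
5 | $6,277.56 | $62.78 | $1,268.07 | $5,072.27
6 | $5,072.27 | $50.72 | $1,280.75 | $3,842.24

$1,280.75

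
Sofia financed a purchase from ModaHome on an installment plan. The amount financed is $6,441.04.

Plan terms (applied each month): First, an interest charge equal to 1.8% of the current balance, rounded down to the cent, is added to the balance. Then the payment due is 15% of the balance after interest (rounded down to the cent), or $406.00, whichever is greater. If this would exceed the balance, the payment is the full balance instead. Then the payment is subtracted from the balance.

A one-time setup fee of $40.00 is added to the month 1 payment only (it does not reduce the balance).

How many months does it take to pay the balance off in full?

14

Month 1: $6,441.04 +$115.93 interest = $6,556.97; pay $983.54 (+ $40.00 fee) → $5,573.43
Month 2: $5,573.43 +$100.32 interest = $5,673.75; pay $851.06 → $4,822.69
Month 3: $4,822.69 +$86.80 interest = $4,909.49; pay $736.42 → $4,173.07
Month 4: $4,173.07 +$75.11 interest = $4,248.18; pay $637.22 → $3,610.96
Month 5: $3,610.96 +$64.99 interest = $3,675.95; pay $551.39 → $3,124.56
Month 6: $3,124.56 +$56.24 interest = $3,180.80; pay $477.12 → $2,703.68
Month 7: $2,703.68 +$48.66 interest = $2,752.34; pay $412.85 → $2,339.49
Month 8: $2,339.49 +$42.11 interest = $2,381.60; pay $406.00 → $1,975.60
Month 9: $1,975.60 +$35.56 interest = $2,011.16; pay $406.00 → $1,605.16
Month 10: $1,605.16 +$28.89 interest = $1,634.05; pay $406.00 → $1,228.05
Month 11: $1,228.05 +$22.10 interest = $1,250.15; pay $406.00 → $844.15
Month 12: $844.15 +$15.19 interest = $859.34; pay $406.00 → $453.34
Month 13: $453.34 +$8.16 interest = $461.50; pay $406.00 → $55.50
Month 14: $55.50 +$0.99 interest = $56.49; pay $56.49 → $0.00
Balance reaches $0.00 in month 14.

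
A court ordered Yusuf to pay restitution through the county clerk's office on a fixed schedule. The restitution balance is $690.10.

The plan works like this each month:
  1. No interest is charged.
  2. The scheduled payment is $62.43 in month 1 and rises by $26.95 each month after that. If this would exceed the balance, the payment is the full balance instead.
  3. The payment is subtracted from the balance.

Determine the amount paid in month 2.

# | Opening | Payment | End bal
1 | $690.10 | $62.43 | $627.67
2 | $627.67 | $89.38 | $538.29

$89.38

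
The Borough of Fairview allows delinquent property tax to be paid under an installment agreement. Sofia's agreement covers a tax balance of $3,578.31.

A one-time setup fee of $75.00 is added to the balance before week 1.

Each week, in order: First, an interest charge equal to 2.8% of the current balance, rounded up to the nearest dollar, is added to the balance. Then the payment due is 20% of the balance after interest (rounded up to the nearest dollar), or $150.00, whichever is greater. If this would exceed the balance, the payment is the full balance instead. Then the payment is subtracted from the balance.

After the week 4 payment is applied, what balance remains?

Week 1: opening $3,653.31; interest $103.00 → $3,756.31; payment $752.00; balance $3,004.31
Week 2: opening $3,004.31; interest $85.00 → $3,089.31; payment $618.00; balance $2,471.31
Week 3: opening $2,471.31; interest $70.00 → $2,541.31; payment $509.00; balance $2,032.31
Week 4: opening $2,032.31; interest $57.00 → $2,089.31; payment $418.00; balance $1,671.31

$1,671.31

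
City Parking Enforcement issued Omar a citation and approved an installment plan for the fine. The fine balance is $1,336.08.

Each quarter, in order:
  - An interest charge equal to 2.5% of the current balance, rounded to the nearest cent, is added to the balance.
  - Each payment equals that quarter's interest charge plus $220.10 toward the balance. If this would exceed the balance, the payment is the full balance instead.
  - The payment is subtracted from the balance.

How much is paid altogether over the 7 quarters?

Quarter 1: opening $1,336.08; interest $33.40 → $1,369.48; payment $253.50; balance $1,115.98
Quarter 2: opening $1,115.98; interest $27.90 → $1,143.88; payment $248.00; balance $895.88
Quarter 3: opening $895.88; interest $22.40 → $918.28; payment $242.50; balance $675.78
Quarter 4: opening $675.78; interest $16.89 → $692.67; payment $236.99; balance $455.68
Quarter 5: opening $455.68; interest $11.39 → $467.07; payment $231.49; balance $235.58
Quarter 6: opening $235.58; interest $5.89 → $241.47; payment $225.99; balance $15.48
Quarter 7: opening $15.48; interest $0.39 → $15.87; payment $15.87; balance $0.00
Total paid: $1,454.34

$1,454.34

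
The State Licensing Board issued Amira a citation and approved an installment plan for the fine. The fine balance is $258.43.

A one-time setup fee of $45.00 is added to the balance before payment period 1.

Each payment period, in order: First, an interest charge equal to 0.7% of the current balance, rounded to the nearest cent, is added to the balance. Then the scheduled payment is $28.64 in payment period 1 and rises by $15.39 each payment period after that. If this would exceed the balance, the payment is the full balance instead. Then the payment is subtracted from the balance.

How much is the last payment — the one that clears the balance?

$14.09

Payment period 1: $303.43 +$2.12 interest = $305.55; pay $28.64 → $276.91
Payment period 2: $276.91 +$1.94 interest = $278.85; pay $44.03 → $234.82
Payment period 3: $234.82 +$1.64 interest = $236.46; pay $59.42 → $177.04
Payment period 4: $177.04 +$1.24 interest = $178.28; pay $74.81 → $103.47
Payment period 5: $103.47 +$0.72 interest = $104.19; pay $90.20 → $13.99
Payment period 6: $13.99 +$0.10 interest = $14.09; pay $14.09 → $0.00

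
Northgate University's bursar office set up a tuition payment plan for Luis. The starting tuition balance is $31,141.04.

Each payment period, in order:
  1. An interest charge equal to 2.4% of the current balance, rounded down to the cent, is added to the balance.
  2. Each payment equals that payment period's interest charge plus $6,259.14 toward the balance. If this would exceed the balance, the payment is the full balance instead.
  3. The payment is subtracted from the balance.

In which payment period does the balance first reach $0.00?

5

Payment period 1: opening $31,141.04; interest $747.38 → $31,888.42; payment $7,006.52; balance $24,881.90
Payment period 2: opening $24,881.90; interest $597.16 → $25,479.06; payment $6,856.30; balance $18,622.76
Payment period 3: opening $18,622.76; interest $446.94 → $19,069.70; payment $6,706.08; balance $12,363.62
Payment period 4: opening $12,363.62; interest $296.72 → $12,660.34; payment $6,555.86; balance $6,104.48
Payment period 5: opening $6,104.48; interest $146.50 → $6,250.98; payment $6,250.98; balance $0.00
Balance reaches $0.00 in payment period 5.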